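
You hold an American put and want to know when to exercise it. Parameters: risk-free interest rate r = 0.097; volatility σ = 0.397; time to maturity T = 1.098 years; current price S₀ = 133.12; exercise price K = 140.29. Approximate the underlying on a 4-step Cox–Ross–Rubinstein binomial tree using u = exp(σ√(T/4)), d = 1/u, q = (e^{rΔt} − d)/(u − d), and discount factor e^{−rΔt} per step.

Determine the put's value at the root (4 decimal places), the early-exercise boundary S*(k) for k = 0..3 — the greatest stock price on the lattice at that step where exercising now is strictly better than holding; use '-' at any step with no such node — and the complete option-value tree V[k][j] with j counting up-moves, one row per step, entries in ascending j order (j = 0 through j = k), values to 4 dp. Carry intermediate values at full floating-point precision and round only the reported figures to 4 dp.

price = 20.2599
boundary = - - 87.8168 108.1211
tree:
20.2599
33.3722 8.8583
52.4732 16.9660 1.6150
68.9645 32.1689 3.4029 0.0000
82.3589 52.4732 7.1700 0.0000 0.0000

Δt=0.27450  u=1.23121  d=0.81221  q=0.51259  discount=0.97372
step 4 (expiry): payoffs max(K−S,0) = 82.3589 52.4732 7.1700 0.0000 0.0000
step 3: (k=3,j=0): S=71.3255, (K−S)⁺=68.9645, hold=65.2784 ⇒ V=68.9645 exercise | (k=3,j=1): S=108.1211, (K−S)⁺=32.1689, hold=28.4828 ⇒ V=32.1689 exercise | (k=3,j=2): S=163.8990, (K−S)⁺=0.0000, hold=3.4029 ⇒ V=3.4029 continue | (k=3,j=3): S=248.4517, (K−S)⁺=0.0000, hold=0.0000 ⇒ V=0.0000 continue  boundary S*=108.1211
step 2: (k=2,j=0): S=87.8168, (K−S)⁺=52.4732, hold=48.7871 ⇒ V=52.4732 exercise | (k=2,j=1): S=133.1200, (K−S)⁺=7.1700, hold=16.9660 ⇒ V=16.9660 continue | (k=2,j=2): S=201.7944, (K−S)⁺=0.0000, hold=1.6150 ⇒ V=1.6150 continue  boundary S*=87.8168
step 1: (k=1,j=0): S=108.1211, (K−S)⁺=32.1689, hold=33.3722 ⇒ V=33.3722 continue | (k=1,j=1): S=163.8990, (K−S)⁺=0.0000, hold=8.8583 ⇒ V=8.8583 continue  boundary S*=-
step 0: (k=0,j=0): S=133.1200, (K−S)⁺=7.1700, hold=20.2599 ⇒ V=20.2599 continue  boundary S*=-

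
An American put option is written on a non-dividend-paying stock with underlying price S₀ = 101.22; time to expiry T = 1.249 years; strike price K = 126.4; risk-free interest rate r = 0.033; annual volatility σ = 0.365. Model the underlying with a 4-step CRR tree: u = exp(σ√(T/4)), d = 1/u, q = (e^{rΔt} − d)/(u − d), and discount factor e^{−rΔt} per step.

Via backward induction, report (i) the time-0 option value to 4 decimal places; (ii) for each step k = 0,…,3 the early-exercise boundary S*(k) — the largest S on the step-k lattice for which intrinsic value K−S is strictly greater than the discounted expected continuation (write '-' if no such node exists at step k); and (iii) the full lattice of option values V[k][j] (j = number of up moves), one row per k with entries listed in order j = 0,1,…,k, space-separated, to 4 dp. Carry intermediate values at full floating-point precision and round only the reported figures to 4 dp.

price = 31.6416
boundary = - - 67.3146 82.5444
tree:
31.6416
44.3368 18.2672
59.0854 28.9645 6.8142
71.5053 43.8556 13.0989 0.0000
81.6336 59.0854 25.1800 0.0000 0.0000

Δt=0.31225  u=1.22625  d=0.81550  q=0.47440  discount=0.98975
step 4 (expiry): payoffs max(K−S,0) = 81.6336 59.0854 25.1800 0.0000 0.0000
step 3: (k=3,j=0): S=54.8947, (K−S)⁺=71.5053, hold=70.2095 ⇒ V=71.5053 exercise | (k=3,j=1): S=82.5444, (K−S)⁺=43.8556, hold=42.5598 ⇒ V=43.8556 exercise | (k=3,j=2): S=124.1209, (K−S)⁺=2.2791, hold=13.0989 ⇒ V=13.0989 continue | (k=3,j=3): S=186.6388, (K−S)⁺=0.0000, hold=0.0000 ⇒ V=0.0000 continue  boundary S*=82.5444
step 2: (k=2,j=0): S=67.3146, (K−S)⁺=59.0854, hold=57.7896 ⇒ V=59.0854 exercise | (k=2,j=1): S=101.2200, (K−S)⁺=25.1800, hold=28.9645 ⇒ V=28.9645 continue | (k=2,j=2): S=152.2031, (K−S)⁺=0.0000, hold=6.8142 ⇒ V=6.8142 continue  boundary S*=67.3146
step 1: (k=1,j=0): S=82.5444, (K−S)⁺=43.8556, hold=44.3368 ⇒ V=44.3368 continue | (k=1,j=1): S=124.1209, (K−S)⁺=2.2791, hold=18.2672 ⇒ V=18.2672 continue  boundary S*=-
step 0: (k=0,j=0): S=101.2200, (K−S)⁺=25.1800, hold=31.6416 ⇒ V=31.6416 continue  boundary S*=-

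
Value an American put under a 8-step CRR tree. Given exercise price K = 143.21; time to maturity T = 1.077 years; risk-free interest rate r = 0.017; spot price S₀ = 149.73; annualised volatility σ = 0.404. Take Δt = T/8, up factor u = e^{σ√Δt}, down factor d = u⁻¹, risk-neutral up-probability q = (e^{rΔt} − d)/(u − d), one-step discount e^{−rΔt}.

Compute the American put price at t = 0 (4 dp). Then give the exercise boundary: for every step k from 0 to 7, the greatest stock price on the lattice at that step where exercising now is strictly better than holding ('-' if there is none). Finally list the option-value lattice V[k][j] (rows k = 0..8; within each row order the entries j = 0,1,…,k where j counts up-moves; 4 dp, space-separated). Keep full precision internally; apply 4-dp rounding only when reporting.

price = 19.9672
boundary = - - - - 82.7565 71.3552 82.7565 95.9796
tree:
19.9672
27.6988 11.3707
37.2695 17.0718 5.0153
48.4154 24.9178 8.3325 1.3098
60.4535 35.1149 13.5729 2.4804 0.0000
71.8548 47.3524 21.5253 4.6970 0.0000 0.0000
81.6854 60.4535 32.8514 8.8944 0.0000 0.0000 0.0000
90.1616 71.8548 47.2304 16.8429 0.0000 0.0000 0.0000 0.0000
97.4701 81.6854 60.4535 31.8945 0.0000 0.0000 0.0000 0.0000 0.0000

Δt=0.13462  u=1.15978  d=0.86223  q=0.47071  discount=0.99771
step 8 (expiry): payoffs max(K−S,0) = 97.4701 81.6854 60.4535 31.8945 0.0000 0.0000 0.0000 0.0000 0.0000
step 7: (k=7,j=0): S=53.0484, (K−S)⁺=90.1616, hold=89.8342 ⇒ V=90.1616 exercise | (k=7,j=1): S=71.3552, (K−S)⁺=71.8548, hold=71.5274 ⇒ V=71.8548 exercise | (k=7,j=2): S=95.9796, (K−S)⁺=47.2304, hold=46.9031 ⇒ V=47.2304 exercise | (k=7,j=3): S=129.1018, (K−S)⁺=14.1082, hold=16.8429 ⇒ V=16.8429 continue | (k=7,j=4): S=173.6543, (K−S)⁺=0.0000, hold=0.0000 ⇒ V=0.0000 continue | (k=7,j=5): S=233.5817, (K−S)⁺=0.0000, hold=0.0000 ⇒ V=0.0000 continue | (k=7,j=6): S=314.1899, (K−S)⁺=0.0000, hold=0.0000 ⇒ V=0.0000 continue | (k=7,j=7): S=422.6156, (K−S)⁺=0.0000, hold=0.0000 ⇒ V=0.0000 continue  boundary S*=95.9796
step 6: (k=6,j=0): S=61.5246, (K−S)⁺=81.6854, hold=81.3580 ⇒ V=81.6854 exercise | (k=6,j=1): S=82.7565, (K−S)⁺=60.4535, hold=60.1261 ⇒ V=60.4535 exercise | (k=6,j=2): S=111.3155, (K−S)⁺=31.8945, hold=32.8514 ⇒ V=32.8514 continue | (k=6,j=3): S=149.7300, (K−S)⁺=0.0000, hold=8.8944 ⇒ V=8.8944 continue | (k=6,j=4): S=201.4013, (K−S)⁺=0.0000, hold=0.0000 ⇒ V=0.0000 continue | (k=6,j=5): S=270.9041, (K−S)⁺=0.0000, hold=0.0000 ⇒ V=0.0000 continue | (k=6,j=6): S=364.3920, (K−S)⁺=0.0000, hold=0.0000 ⇒ V=0.0000 continue  boundary S*=82.7565
step 5: (k=5,j=0): S=71.3552, (K−S)⁺=71.8548, hold=71.5274 ⇒ V=71.8548 exercise | (k=5,j=1): S=95.9796, (K−S)⁺=47.2304, hold=47.3524 ⇒ V=47.3524 continue | (k=5,j=2): S=129.1018, (K−S)⁺=14.1082, hold=21.5253 ⇒ V=21.5253 continue | (k=5,j=3): S=173.6543, (K−S)⁺=0.0000, hold=4.6970 ⇒ V=4.6970 continue | (k=5,j=4): S=233.5817, (K−S)⁺=0.0000, hold=0.0000 ⇒ V=0.0000 continue | (k=5,j=5): S=314.1899, (K−S)⁺=0.0000, hold=0.0000 ⇒ V=0.0000 continue  boundary S*=71.3552
step 4: (k=4,j=0): S=82.7565, (K−S)⁺=60.4535, hold=60.1834 ⇒ V=60.4535 exercise | (k=4,j=1): S=111.3155, (K−S)⁺=31.8945, hold=35.1149 ⇒ V=35.1149 continue | (k=4,j=2): S=149.7300, (K−S)⁺=0.0000, hold=13.5729 ⇒ V=13.5729 continue | (k=4,j=3): S=201.4013, (K−S)⁺=0.0000, hold=2.4804 ⇒ V=2.4804 continue | (k=4,j=4): S=270.9041, (K−S)⁺=0.0000, hold=0.0000 ⇒ V=0.0000 continue  boundary S*=82.7565
step 3: (k=3,j=0): S=95.9796, (K−S)⁺=47.2304, hold=48.4154 ⇒ V=48.4154 continue | (k=3,j=1): S=129.1018, (K−S)⁺=14.1082, hold=24.9178 ⇒ V=24.9178 continue | (k=3,j=2): S=173.6543, (K−S)⁺=0.0000, hold=8.3325 ⇒ V=8.3325 continue | (k=3,j=3): S=233.5817, (K−S)⁺=0.0000, hold=1.3098 ⇒ V=1.3098 continue  boundary S*=-
step 2: (k=2,j=0): S=111.3155, (K−S)⁺=31.8945, hold=37.2695 ⇒ V=37.2695 continue | (k=2,j=1): S=149.7300, (K−S)⁺=0.0000, hold=17.0718 ⇒ V=17.0718 continue | (k=2,j=2): S=201.4013, (K−S)⁺=0.0000, hold=5.0153 ⇒ V=5.0153 continue  boundary S*=-
step 1: (k=1,j=0): S=129.1018, (K−S)⁺=14.1082, hold=27.6988 ⇒ V=27.6988 continue | (k=1,j=1): S=173.6543, (K−S)⁺=0.0000, hold=11.3707 ⇒ V=11.3707 continue  boundary S*=-
step 0: (k=0,j=0): S=149.7300, (K−S)⁺=0.0000, hold=19.9672 ⇒ V=19.9672 continue  boundary S*=-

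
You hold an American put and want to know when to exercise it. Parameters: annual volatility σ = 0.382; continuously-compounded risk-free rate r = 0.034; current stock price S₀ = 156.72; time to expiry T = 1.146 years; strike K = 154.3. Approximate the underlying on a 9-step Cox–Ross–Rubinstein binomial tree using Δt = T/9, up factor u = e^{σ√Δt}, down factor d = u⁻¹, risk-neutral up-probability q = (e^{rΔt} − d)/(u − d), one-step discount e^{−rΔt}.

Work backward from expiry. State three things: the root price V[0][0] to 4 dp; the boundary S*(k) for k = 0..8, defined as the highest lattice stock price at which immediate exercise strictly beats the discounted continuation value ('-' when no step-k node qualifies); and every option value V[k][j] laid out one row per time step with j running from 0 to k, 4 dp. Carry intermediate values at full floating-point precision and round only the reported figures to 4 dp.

params: Δt=0.12733 u=1.14604 d=0.87257 q=0.48184 e^(-rΔt)=0.99568
t_9 payoffs: 108.3455 93.9431 75.0268 50.1820 17.5508 0.0000 0.0000 0.0000 0.0000 0.0000
t_8: node(8,0) S=52.6657 payoff=101.6343 vs cont=100.9678 → 101.6343 [stop]  node(8,1) S=69.1714 payoff=85.1286 vs cont=84.4620 → 85.1286 [stop]  node(8,2) S=90.8502 payoff=63.4498 vs cont=62.7832 → 63.4498 [stop]  node(8,3) S=119.3233 payoff=34.9767 vs cont=34.3101 → 34.9767 [stop]  node(8,4) S=156.7200 payoff=0.0000 vs cont=9.0548 → 9.0548 [wait]  node(8,5) S=205.8371 payoff=0.0000 vs cont=0.0000 → 0.0000 [wait]  node(8,6) S=270.3478 payoff=0.0000 vs cont=0.0000 → 0.0000 [wait]  node(8,7) S=355.0765 payoff=0.0000 vs cont=0.0000 → 0.0000 [wait]  node(8,8) S=466.3599 payoff=0.0000 vs cont=0.0000 → 0.0000 [wait]  ⇒ S*(8)=119.3233
t_7: node(7,0) S=60.3569 payoff=93.9431 vs cont=93.2765 → 93.9431 [stop]  node(7,1) S=79.2732 payoff=75.0268 vs cont=74.3602 → 75.0268 [stop]  node(7,2) S=104.1180 payoff=50.1820 vs cont=49.5155 → 50.1820 [stop]  node(7,3) S=136.7492 payoff=17.5508 vs cont=22.3894 → 22.3894 [wait]  node(7,4) S=179.6073 payoff=0.0000 vs cont=4.6716 → 4.6716 [wait]  node(7,5) S=235.8974 payoff=0.0000 vs cont=0.0000 → 0.0000 [wait]  node(7,6) S=309.8292 payoff=0.0000 vs cont=0.0000 → 0.0000 [wait]  node(7,7) S=406.9318 payoff=0.0000 vs cont=0.0000 → 0.0000 [wait]  ⇒ S*(7)=104.1180
t_6: node(6,0) S=69.1714 payoff=85.1286 vs cont=84.4620 → 85.1286 [stop]  node(6,1) S=90.8502 payoff=63.4498 vs cont=62.7832 → 63.4498 [stop]  node(6,2) S=119.3233 payoff=34.9767 vs cont=36.6315 → 36.6315 [wait]  node(6,3) S=156.7200 payoff=0.0000 vs cont=13.7924 → 13.7924 [wait]  node(6,4) S=205.8371 payoff=0.0000 vs cont=2.4102 → 2.4102 [wait]  node(6,5) S=270.3478 payoff=0.0000 vs cont=0.0000 → 0.0000 [wait]  node(6,6) S=355.0765 payoff=0.0000 vs cont=0.0000 → 0.0000 [wait]  ⇒ S*(6)=90.8502
t_5: node(5,0) S=79.2732 payoff=75.0268 vs cont=74.3602 → 75.0268 [stop]  node(5,1) S=104.1180 payoff=50.1820 vs cont=50.3094 → 50.3094 [wait]  node(5,2) S=136.7492 payoff=17.5508 vs cont=25.5160 → 25.5160 [wait]  node(5,3) S=179.6073 payoff=0.0000 vs cont=8.2721 → 8.2721 [wait]  node(5,4) S=235.8974 payoff=0.0000 vs cont=1.2435 → 1.2435 [wait]  node(5,5) S=309.8292 payoff=0.0000 vs cont=0.0000 → 0.0000 [wait]  ⇒ S*(5)=79.2732
t_4: node(4,0) S=90.8502 payoff=63.4498 vs cont=62.8443 → 63.4498 [stop]  node(4,1) S=119.3233 payoff=34.9767 vs cont=38.1972 → 38.1972 [wait]  node(4,2) S=156.7200 payoff=0.0000 vs cont=17.1328 → 17.1328 [wait]  node(4,3) S=205.8371 payoff=0.0000 vs cont=4.8643 → 4.8643 [wait]  node(4,4) S=270.3478 payoff=0.0000 vs cont=0.6415 → 0.6415 [wait]  ⇒ S*(4)=90.8502
t_3: node(3,0) S=104.1180 payoff=50.1820 vs cont=51.0605 → 51.0605 [wait]  node(3,1) S=136.7492 payoff=17.5508 vs cont=27.9264 → 27.9264 [wait]  node(3,2) S=179.6073 payoff=0.0000 vs cont=11.1729 → 11.1729 [wait]  node(3,3) S=235.8974 payoff=0.0000 vs cont=2.8174 → 2.8174 [wait]  ⇒ S*(3)=-
t_2: node(2,0) S=119.3233 payoff=34.9767 vs cont=39.7411 → 39.7411 [wait]  node(2,1) S=156.7200 payoff=0.0000 vs cont=19.7681 → 19.7681 [wait]  node(2,2) S=205.8371 payoff=0.0000 vs cont=7.1160 → 7.1160 [wait]  ⇒ S*(2)=-
t_1: node(1,0) S=136.7492 payoff=17.5508 vs cont=29.9872 → 29.9872 [wait]  node(1,1) S=179.6073 payoff=0.0000 vs cont=13.6128 → 13.6128 [wait]  ⇒ S*(1)=-
t_0: node(0,0) S=156.7200 payoff=0.0000 vs cont=22.0019 → 22.0019 [wait]  ⇒ S*(0)=-

price = 22.0019
boundary = - - - - 90.8502 79.2732 90.8502 104.1180 119.3233
tree:
22.0019
29.9872 13.6128
39.7411 19.7681 7.1160
51.0605 27.9264 11.1729 2.8174
63.4498 38.1972 17.1328 4.8643 0.6415
75.0268 50.3094 25.5160 8.2721 1.2435 0.0000
85.1286 63.4498 36.6315 13.7924 2.4102 0.0000 0.0000
93.9431 75.0268 50.1820 22.3894 4.6716 0.0000 0.0000 0.0000
101.6343 85.1286 63.4498 34.9767 9.0548 0.0000 0.0000 0.0000 0.0000
108.3455 93.9431 75.0268 50.1820 17.5508 0.0000 0.0000 0.0000 0.0000 0.0000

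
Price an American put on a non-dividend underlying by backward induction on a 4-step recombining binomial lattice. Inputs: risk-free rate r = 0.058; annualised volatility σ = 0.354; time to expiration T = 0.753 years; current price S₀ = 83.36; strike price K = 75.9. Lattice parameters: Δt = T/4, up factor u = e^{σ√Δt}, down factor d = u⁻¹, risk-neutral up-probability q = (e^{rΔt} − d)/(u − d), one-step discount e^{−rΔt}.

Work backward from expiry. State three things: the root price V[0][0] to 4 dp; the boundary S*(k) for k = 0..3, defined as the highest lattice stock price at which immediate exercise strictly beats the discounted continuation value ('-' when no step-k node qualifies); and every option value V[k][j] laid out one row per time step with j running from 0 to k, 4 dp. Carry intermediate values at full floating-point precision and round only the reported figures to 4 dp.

price = 5.5139
boundary = - - - 52.5829
tree:
5.5139
9.3142 1.7937
15.1628 3.6071 0.0000
23.3171 7.2539 0.0000 0.0000
30.8038 14.5875 0.0000 0.0000 0.0000

Δt=0.18825  u=1.16602  d=0.85762  q=0.49728  discount=0.98914
step 4 (expiry): payoffs max(K−S,0) = 30.8038 14.5875 0.0000 0.0000 0.0000
step 3: (k=3,j=0): S=52.5829, (K−S)⁺=23.3171, hold=22.4929 ⇒ V=23.3171 exercise | (k=3,j=1): S=71.4913, (K−S)⁺=4.4087, hold=7.2539 ⇒ V=7.2539 continue | (k=3,j=2): S=97.1991, (K−S)⁺=0.0000, hold=0.0000 ⇒ V=0.0000 continue | (k=3,j=3): S=132.1512, (K−S)⁺=0.0000, hold=0.0000 ⇒ V=0.0000 continue  boundary S*=52.5829
step 2: (k=2,j=0): S=61.3125, (K−S)⁺=14.5875, hold=15.1628 ⇒ V=15.1628 continue | (k=2,j=1): S=83.3600, (K−S)⁺=0.0000, hold=3.6071 ⇒ V=3.6071 continue | (k=2,j=2): S=113.3357, (K−S)⁺=0.0000, hold=0.0000 ⇒ V=0.0000 continue  boundary S*=-
step 1: (k=1,j=0): S=71.4913, (K−S)⁺=4.4087, hold=9.3142 ⇒ V=9.3142 continue | (k=1,j=1): S=97.1991, (K−S)⁺=0.0000, hold=1.7937 ⇒ V=1.7937 continue  boundary S*=-
step 0: (k=0,j=0): S=83.3600, (K−S)⁺=0.0000, hold=5.5139 ⇒ V=5.5139 continue  boundary S*=-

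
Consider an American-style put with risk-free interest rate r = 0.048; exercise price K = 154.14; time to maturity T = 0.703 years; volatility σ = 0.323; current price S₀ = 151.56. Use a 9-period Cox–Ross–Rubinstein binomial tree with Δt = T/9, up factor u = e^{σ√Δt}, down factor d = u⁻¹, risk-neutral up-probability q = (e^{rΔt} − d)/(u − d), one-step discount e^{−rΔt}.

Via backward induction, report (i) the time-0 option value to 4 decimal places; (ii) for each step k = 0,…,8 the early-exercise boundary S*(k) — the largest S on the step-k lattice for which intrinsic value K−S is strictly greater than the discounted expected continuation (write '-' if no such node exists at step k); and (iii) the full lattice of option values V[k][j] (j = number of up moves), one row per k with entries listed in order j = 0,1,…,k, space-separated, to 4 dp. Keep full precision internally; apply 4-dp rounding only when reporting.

Δt=0.07811, u=1.09447, d=0.91368, q=0.49822, disc=e^(-rΔt)=0.99626
k=9 terminal: V=max(K-S,0) → 86.8829 73.5746 57.6330 38.5370 15.6624 0.0000 0.0000 0.0000 0.0000 0.0000
k=8: j=0 S=73.6111 intr=80.5289 cont=79.9521 V=80.5289[EX]; j=1 S=88.1767 intr=65.9633 cont=65.3865 V=65.9633[EX]; j=2 S=105.6243 intr=48.5157 cont=47.9388 V=48.5157[EX]; j=3 S=126.5244 intr=27.6156 cont=27.0388 V=27.6156[EX]; j=4 S=151.5600 intr=2.5800 cont=7.8296 V=7.8296[hold]; j=5 S=181.5494 intr=0.0000 cont=0.0000 V=0.0000[hold]; j=6 S=217.4729 intr=0.0000 cont=0.0000 V=0.0000[hold]; j=7 S=260.5047 intr=0.0000 cont=0.0000 V=0.0000[hold]; j=8 S=312.0512 intr=0.0000 cont=0.0000 V=0.0000[hold]  S*(8)=126.5244
k=7: j=0 S=80.5654 intr=73.5746 cont=72.9978 V=73.5746[EX]; j=1 S=96.5070 intr=57.6330 cont=57.0562 V=57.6330[EX]; j=2 S=115.6030 intr=38.5370 cont=37.9602 V=38.5370[EX]; j=3 S=138.4776 intr=15.6624 cont=17.6913 V=17.6913[hold]; j=4 S=165.8784 intr=0.0000 cont=3.9140 V=3.9140[hold]; j=5 S=198.7010 intr=0.0000 cont=0.0000 V=0.0000[hold]; j=6 S=238.0183 intr=0.0000 cont=0.0000 V=0.0000[hold]; j=7 S=285.1154 intr=0.0000 cont=0.0000 V=0.0000[hold]  S*(7)=115.6030
k=6: j=0 S=88.1767 intr=65.9633 cont=65.3865 V=65.9633[EX]; j=1 S=105.6243 intr=48.5157 cont=47.9388 V=48.5157[EX]; j=2 S=126.5244 intr=27.6156 cont=28.0458 V=28.0458[hold]; j=3 S=151.5600 intr=2.5800 cont=10.7866 V=10.7866[hold]; j=4 S=181.5494 intr=0.0000 cont=1.9566 V=1.9566[hold]; j=5 S=217.4729 intr=0.0000 cont=0.0000 V=0.0000[hold]; j=6 S=260.5047 intr=0.0000 cont=0.0000 V=0.0000[hold]  S*(6)=105.6243
k=5: j=0 S=96.5070 intr=57.6330 cont=57.0562 V=57.6330[EX]; j=1 S=115.6030 intr=38.5370 cont=38.1737 V=38.5370[EX]; j=2 S=138.4776 intr=15.6624 cont=19.3741 V=19.3741[hold]; j=3 S=165.8784 intr=0.0000 cont=6.3634 V=6.3634[hold]; j=4 S=198.7010 intr=0.0000 cont=0.9781 V=0.9781[hold]; j=5 S=238.0183 intr=0.0000 cont=0.0000 V=0.0000[hold]  S*(5)=115.6030
k=4: j=0 S=105.6243 intr=48.5157 cont=47.9388 V=48.5157[EX]; j=1 S=126.5244 intr=27.6156 cont=28.8811 V=28.8811[hold]; j=2 S=151.5600 intr=2.5800 cont=12.8436 V=12.8436[hold]; j=3 S=181.5494 intr=0.0000 cont=3.6665 V=3.6665[hold]; j=4 S=217.4729 intr=0.0000 cont=0.4890 V=0.4890[hold]  S*(4)=105.6243
k=3: j=0 S=115.6030 intr=38.5370 cont=38.5883 V=38.5883[hold]; j=1 S=138.4776 intr=15.6624 cont=20.8126 V=20.8126[hold]; j=2 S=165.8784 intr=0.0000 cont=8.2404 V=8.2404[hold]; j=3 S=198.7010 intr=0.0000 cont=2.0756 V=2.0756[hold]  S*(3)=-
k=2: j=0 S=126.5244 intr=27.6156 cont=29.6208 V=29.6208[hold]; j=1 S=151.5600 intr=2.5800 cont=14.4944 V=14.4944[hold]; j=2 S=181.5494 intr=0.0000 cont=5.1496 V=5.1496[hold]  S*(2)=-
k=1: j=0 S=138.4776 intr=15.6624 cont=22.0018 V=22.0018[hold]; j=1 S=165.8784 intr=0.0000 cont=9.8018 V=9.8018[hold]  S*(1)=-
k=0: j=0 S=151.5600 intr=2.5800 cont=15.8638 V=15.8638[hold]  S*(0)=-

price = 15.8638
boundary = - - - - 105.6243 115.6030 105.6243 115.6030 126.5244
tree:
15.8638
22.0018 9.8018
29.6208 14.4944 5.1496
38.5883 20.8126 8.2404 2.0756
48.5157 28.8811 12.8436 3.6665 0.4890
57.6330 38.5370 19.3741 6.3634 0.9781 0.0000
65.9633 48.5157 28.0458 10.7866 1.9566 0.0000 0.0000
73.5746 57.6330 38.5370 17.6913 3.9140 0.0000 0.0000 0.0000
80.5289 65.9633 48.5157 27.6156 7.8296 0.0000 0.0000 0.0000 0.0000
86.8829 73.5746 57.6330 38.5370 15.6624 0.0000 0.0000 0.0000 0.0000 0.0000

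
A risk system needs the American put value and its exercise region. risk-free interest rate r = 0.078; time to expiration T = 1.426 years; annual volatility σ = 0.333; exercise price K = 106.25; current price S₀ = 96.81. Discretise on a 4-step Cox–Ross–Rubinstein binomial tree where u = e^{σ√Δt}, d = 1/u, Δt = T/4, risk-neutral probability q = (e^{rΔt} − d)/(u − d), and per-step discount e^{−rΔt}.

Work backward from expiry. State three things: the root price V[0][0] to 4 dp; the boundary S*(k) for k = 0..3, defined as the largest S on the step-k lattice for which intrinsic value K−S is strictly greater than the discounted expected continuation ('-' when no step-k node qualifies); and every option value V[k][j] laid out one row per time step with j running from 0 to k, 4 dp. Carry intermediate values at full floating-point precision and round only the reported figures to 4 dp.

Δt=0.35650  u=1.21997  d=0.81969  q=0.52090  discount=0.97258
step 4 (expiry): payoffs max(K−S,0) = 62.5458 41.2038 9.4400 0.0000 0.0000
step 3: (k=3,j=0): S=53.3178, (K−S)⁺=52.9322, hold=50.0184 ⇒ V=52.9322 exercise | (k=3,j=1): S=79.3544, (K−S)⁺=26.8956, hold=23.9818 ⇒ V=26.8956 exercise | (k=3,j=2): S=118.1053, (K−S)⁺=0.0000, hold=4.3987 ⇒ V=4.3987 continue | (k=3,j=3): S=175.7793, (K−S)⁺=0.0000, hold=0.0000 ⇒ V=0.0000 continue  boundary S*=79.3544
step 2: (k=2,j=0): S=65.0462, (K−S)⁺=41.2038, hold=38.2900 ⇒ V=41.2038 exercise | (k=2,j=1): S=96.8100, (K−S)⁺=9.4400, hold=14.7607 ⇒ V=14.7607 continue | (k=2,j=2): S=144.0849, (K−S)⁺=0.0000, hold=2.0496 ⇒ V=2.0496 continue  boundary S*=65.0462
step 1: (k=1,j=0): S=79.3544, (K−S)⁺=26.8956, hold=26.6774 ⇒ V=26.8956 exercise | (k=1,j=1): S=118.1053, (K−S)⁺=0.0000, hold=7.9163 ⇒ V=7.9163 continue  boundary S*=79.3544
step 0: (k=0,j=0): S=96.8100, (K−S)⁺=9.4400, hold=16.5428 ⇒ V=16.5428 continue  boundary S*=-

price = 16.5428
boundary = - 79.3544 65.0462 79.3544
tree:
16.5428
26.8956 7.9163
41.2038 14.7607 2.0496
52.9322 26.8956 4.3987 0.0000
62.5458 41.2038 9.4400 0.0000 0.0000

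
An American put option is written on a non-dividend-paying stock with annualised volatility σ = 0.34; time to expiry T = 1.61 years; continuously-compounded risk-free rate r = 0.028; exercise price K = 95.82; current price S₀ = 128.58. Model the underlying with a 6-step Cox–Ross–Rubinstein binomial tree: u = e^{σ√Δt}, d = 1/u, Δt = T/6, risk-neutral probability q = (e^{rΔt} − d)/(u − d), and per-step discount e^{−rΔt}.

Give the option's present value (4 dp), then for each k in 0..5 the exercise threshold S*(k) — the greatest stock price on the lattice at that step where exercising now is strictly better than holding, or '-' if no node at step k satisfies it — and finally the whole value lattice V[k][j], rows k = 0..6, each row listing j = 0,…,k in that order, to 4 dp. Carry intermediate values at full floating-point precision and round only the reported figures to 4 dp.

price = 5.9607
boundary = - - - - 63.5647 75.8064
tree:
5.9607
9.4896 2.1917
14.7623 3.8672 0.3920
22.2802 6.7653 0.7557 0.0000
32.2553 11.7119 1.4568 0.0000 0.0000
42.5200 20.0136 2.8085 0.0000 0.0000 0.0000
51.1272 32.2553 5.4145 0.0000 0.0000 0.0000 0.0000

Δt=0.26833, u=1.19258, d=0.83851, q=0.47738, disc=e^(-rΔt)=0.99251
k=6 terminal: V=max(K-S,0) → 51.1272 32.2553 5.4145 0.0000 0.0000 0.0000 0.0000
k=5: j=0 S=53.3000 intr=42.5200 cont=41.8028 V=42.5200[EX]; j=1 S=75.8064 intr=20.0136 cont=19.2964 V=20.0136[EX]; j=2 S=107.8162 intr=0.0000 cont=2.8085 V=2.8085[hold]; j=3 S=153.3426 intr=0.0000 cont=0.0000 V=0.0000[hold]; j=4 S=218.0928 intr=0.0000 cont=0.0000 V=0.0000[hold]; j=5 S=310.1843 intr=0.0000 cont=0.0000 V=0.0000[hold]  S*(5)=75.8064
k=4: j=0 S=63.5647 intr=32.2553 cont=31.5380 V=32.2553[EX]; j=1 S=90.4055 intr=5.4145 cont=11.7119 V=11.7119[hold]; j=2 S=128.5800 intr=0.0000 cont=1.4568 V=1.4568[hold]; j=3 S=182.8740 intr=0.0000 cont=0.0000 V=0.0000[hold]; j=4 S=260.0941 intr=0.0000 cont=0.0000 V=0.0000[hold]  S*(4)=63.5647
k=3: j=0 S=75.8064 intr=20.0136 cont=22.2802 V=22.2802[hold]; j=1 S=107.8162 intr=0.0000 cont=6.7653 V=6.7653[hold]; j=2 S=153.3426 intr=0.0000 cont=0.7557 V=0.7557[hold]; j=3 S=218.0928 intr=0.0000 cont=0.0000 V=0.0000[hold]  S*(3)=-
k=2: j=0 S=90.4055 intr=5.4145 cont=14.7623 V=14.7623[hold]; j=1 S=128.5800 intr=0.0000 cont=3.8672 V=3.8672[hold]; j=2 S=182.8740 intr=0.0000 cont=0.3920 V=0.3920[hold]  S*(2)=-
k=1: j=0 S=107.8162 intr=0.0000 cont=9.4896 V=9.4896[hold]; j=1 S=153.3426 intr=0.0000 cont=2.1917 V=2.1917[hold]  S*(1)=-
k=0: j=0 S=128.5800 intr=0.0000 cont=5.9607 V=5.9607[hold]  S*(0)=-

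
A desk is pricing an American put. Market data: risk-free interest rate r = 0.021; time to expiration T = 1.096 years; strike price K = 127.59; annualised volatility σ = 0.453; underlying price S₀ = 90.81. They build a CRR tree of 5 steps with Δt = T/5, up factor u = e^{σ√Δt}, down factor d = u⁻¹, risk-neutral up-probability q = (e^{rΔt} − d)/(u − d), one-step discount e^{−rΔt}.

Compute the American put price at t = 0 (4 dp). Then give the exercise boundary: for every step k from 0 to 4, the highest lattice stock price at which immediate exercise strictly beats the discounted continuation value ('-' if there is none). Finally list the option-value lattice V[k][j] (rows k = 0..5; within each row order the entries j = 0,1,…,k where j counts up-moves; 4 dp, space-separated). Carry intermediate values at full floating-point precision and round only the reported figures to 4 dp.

price = 42.5786
boundary = - - 59.4176 73.4555 90.8100
tree:
42.5786
55.0038 28.3018
68.1724 39.9724 14.7742
79.5275 54.1345 23.6137 4.4613
88.7126 68.1724 36.7800 8.2687 0.0000
96.1424 79.5275 54.1345 15.3254 0.0000 0.0000

Δt=0.21920  u=1.23626  d=0.80889  q=0.45797  discount=0.99541
step 5 (expiry): payoffs max(K−S,0) = 96.1424 79.5275 54.1345 15.3254 0.0000 0.0000
step 4: (k=4,j=0): S=38.8774, (K−S)⁺=88.7126, hold=88.1266 ⇒ V=88.7126 exercise | (k=4,j=1): S=59.4176, (K−S)⁺=68.1724, hold=67.5864 ⇒ V=68.1724 exercise | (k=4,j=2): S=90.8100, (K−S)⁺=36.7800, hold=36.1940 ⇒ V=36.7800 exercise | (k=4,j=3): S=138.7880, (K−S)⁺=0.0000, hold=8.2687 ⇒ V=8.2687 continue | (k=4,j=4): S=212.1145, (K−S)⁺=0.0000, hold=0.0000 ⇒ V=0.0000 continue  boundary S*=90.8100
step 3: (k=3,j=0): S=48.0625, (K−S)⁺=79.5275, hold=78.9415 ⇒ V=79.5275 exercise | (k=3,j=1): S=73.4555, (K−S)⁺=54.1345, hold=53.5485 ⇒ V=54.1345 exercise | (k=3,j=2): S=112.2646, (K−S)⁺=15.3254, hold=23.6137 ⇒ V=23.6137 continue | (k=3,j=3): S=171.5778, (K−S)⁺=0.0000, hold=4.4613 ⇒ V=4.4613 continue  boundary S*=73.4555
step 2: (k=2,j=0): S=59.4176, (K−S)⁺=68.1724, hold=67.5864 ⇒ V=68.1724 exercise | (k=2,j=1): S=90.8100, (K−S)⁺=36.7800, hold=39.9724 ⇒ V=39.9724 continue | (k=2,j=2): S=138.7880, (K−S)⁺=0.0000, hold=14.7742 ⇒ V=14.7742 continue  boundary S*=59.4176
step 1: (k=1,j=0): S=73.4555, (K−S)⁺=54.1345, hold=55.0038 ⇒ V=55.0038 continue | (k=1,j=1): S=112.2646, (K−S)⁺=15.3254, hold=28.3018 ⇒ V=28.3018 continue  boundary S*=-
step 0: (k=0,j=0): S=90.8100, (K−S)⁺=36.7800, hold=42.5786 ⇒ V=42.5786 continue  boundary S*=-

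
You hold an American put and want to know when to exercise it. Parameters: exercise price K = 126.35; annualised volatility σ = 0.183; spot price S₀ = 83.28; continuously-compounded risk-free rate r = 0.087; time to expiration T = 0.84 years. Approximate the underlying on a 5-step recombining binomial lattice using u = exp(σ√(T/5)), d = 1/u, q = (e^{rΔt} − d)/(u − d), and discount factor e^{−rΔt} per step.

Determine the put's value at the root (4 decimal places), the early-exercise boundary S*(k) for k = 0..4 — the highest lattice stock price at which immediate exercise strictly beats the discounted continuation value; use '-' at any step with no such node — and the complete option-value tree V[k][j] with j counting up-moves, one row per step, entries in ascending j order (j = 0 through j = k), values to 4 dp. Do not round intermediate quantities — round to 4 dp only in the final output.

price = 43.0700
boundary = 83.2800 89.7669 96.7590 104.2958 112.4197
tree:
43.0700
49.0881 36.5831
54.6713 43.0700 29.5910
59.8511 49.0881 36.5831 22.0542
64.6566 54.6713 43.0700 29.5910 13.9303
69.1147 59.8511 49.0881 36.5831 22.0542 5.1737

params: Δt=0.16800 u=1.07789 d=0.92774 q=0.57931 e^(-rΔt)=0.98549
t_5 payoffs: 69.1147 59.8511 49.0881 36.5831 22.0542 5.1737
t_4: node(4,0) S=61.6934 payoff=64.6566 vs cont=62.8233 → 64.6566 [stop]  node(4,1) S=71.6787 payoff=54.6713 vs cont=52.8380 → 54.6713 [stop]  node(4,2) S=83.2800 payoff=43.0700 vs cont=41.2367 → 43.0700 [stop]  node(4,3) S=96.7590 payoff=29.5910 vs cont=27.7577 → 29.5910 [stop]  node(4,4) S=112.4197 payoff=13.9303 vs cont=12.0970 → 13.9303 [stop]  ⇒ S*(4)=112.4197
t_3: node(3,0) S=66.4989 payoff=59.8511 vs cont=58.0178 → 59.8511 [stop]  node(3,1) S=77.2619 payoff=49.0881 vs cont=47.2548 → 49.0881 [stop]  node(3,2) S=89.7669 payoff=36.5831 vs cont=34.7498 → 36.5831 [stop]  node(3,3) S=104.2958 payoff=22.0542 vs cont=20.2209 → 22.0542 [stop]  ⇒ S*(3)=104.2958
t_2: node(2,0) S=71.6787 payoff=54.6713 vs cont=52.8380 → 54.6713 [stop]  node(2,1) S=83.2800 payoff=43.0700 vs cont=41.2367 → 43.0700 [stop]  node(2,2) S=96.7590 payoff=29.5910 vs cont=27.7577 → 29.5910 [stop]  ⇒ S*(2)=96.7590
t_1: node(1,0) S=77.2619 payoff=49.0881 vs cont=47.2548 → 49.0881 [stop]  node(1,1) S=89.7669 payoff=36.5831 vs cont=34.7498 → 36.5831 [stop]  ⇒ S*(1)=89.7669
t_0: node(0,0) S=83.2800 payoff=43.0700 vs cont=41.2367 → 43.0700 [stop]  ⇒ S*(0)=83.2800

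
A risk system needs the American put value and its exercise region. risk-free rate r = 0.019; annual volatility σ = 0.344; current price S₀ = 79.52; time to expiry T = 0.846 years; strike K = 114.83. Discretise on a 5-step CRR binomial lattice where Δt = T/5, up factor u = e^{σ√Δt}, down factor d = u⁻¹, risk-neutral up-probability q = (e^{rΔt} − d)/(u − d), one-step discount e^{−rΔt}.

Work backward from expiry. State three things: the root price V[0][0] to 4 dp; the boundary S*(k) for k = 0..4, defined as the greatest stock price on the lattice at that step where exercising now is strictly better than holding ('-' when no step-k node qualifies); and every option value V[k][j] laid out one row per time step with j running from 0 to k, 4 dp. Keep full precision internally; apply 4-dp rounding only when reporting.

price = 36.2185
boundary = - 69.0277 59.9198 69.0277 79.5200
tree:
36.2185
45.8023 25.9143
54.9102 35.4039 15.6441
62.8163 45.8023 24.1975 6.3350
69.6793 54.9102 35.3100 12.1292 0.0000
75.6367 62.8163 45.8023 23.2229 0.0000 0.0000

Δt=0.16920, u=1.15200, d=0.86805, q=0.47602, disc=e^(-rΔt)=0.99679
k=5 terminal: V=max(K-S,0) → 75.6367 62.8163 45.8023 23.2229 0.0000 0.0000
k=4: j=0 S=45.1507 intr=69.6793 cont=69.3107 V=69.6793[EX]; j=1 S=59.9198 intr=54.9102 cont=54.5416 V=54.9102[EX]; j=2 S=79.5200 intr=35.3100 cont=34.9414 V=35.3100[EX]; j=3 S=105.5316 intr=9.2984 cont=12.1292 V=12.1292[hold]; j=4 S=140.0517 intr=0.0000 cont=0.0000 V=0.0000[hold]  S*(4)=79.5200
k=3: j=0 S=52.0137 intr=62.8163 cont=62.4478 V=62.8163[EX]; j=1 S=69.0277 intr=45.8023 cont=45.4337 V=45.8023[EX]; j=2 S=91.6071 intr=23.2229 cont=24.1975 V=24.1975[hold]; j=3 S=121.5725 intr=0.0000 cont=6.3350 V=6.3350[hold]  S*(3)=69.0277
k=2: j=0 S=59.9198 intr=54.9102 cont=54.5416 V=54.9102[EX]; j=1 S=79.5200 intr=35.3100 cont=35.4039 V=35.4039[hold]; j=2 S=105.5316 intr=9.2984 cont=15.6441 V=15.6441[hold]  S*(2)=59.9198
k=1: j=0 S=69.0277 intr=45.8023 cont=45.4783 V=45.8023[EX]; j=1 S=91.6071 intr=23.2229 cont=25.9143 V=25.9143[hold]  S*(1)=69.0277
k=0: j=0 S=79.5200 intr=35.3100 cont=36.2185 V=36.2185[hold]  S*(0)=-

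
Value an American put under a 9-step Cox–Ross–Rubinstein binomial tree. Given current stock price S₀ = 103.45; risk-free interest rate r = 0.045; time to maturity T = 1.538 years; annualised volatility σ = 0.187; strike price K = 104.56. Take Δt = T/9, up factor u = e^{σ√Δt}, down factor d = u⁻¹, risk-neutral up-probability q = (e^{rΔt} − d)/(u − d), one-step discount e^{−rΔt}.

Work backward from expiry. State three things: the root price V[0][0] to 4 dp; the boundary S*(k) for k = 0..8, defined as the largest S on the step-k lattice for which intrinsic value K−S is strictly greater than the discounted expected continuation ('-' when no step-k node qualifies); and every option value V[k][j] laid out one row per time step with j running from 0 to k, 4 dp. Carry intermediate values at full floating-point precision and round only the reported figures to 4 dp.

Δt=0.17089, u=1.08037, d=0.92561, q=0.53056, disc=e^(-rΔt)=0.99234
k=9 terminal: V=max(K-S,0) → 52.9684 44.3424 34.2741 22.5224 8.8057 0.0000 0.0000 0.0000 0.0000 0.0000
k=8: j=0 S=55.7380 intr=48.8220 cont=48.0211 V=48.8220[EX]; j=1 S=65.0573 intr=39.5027 cont=38.7017 V=39.5027[EX]; j=2 S=75.9348 intr=28.6252 cont=27.8242 V=28.6252[EX]; j=3 S=88.6310 intr=15.9290 cont=15.1280 V=15.9290[EX]; j=4 S=103.4500 intr=1.1100 cont=4.1021 V=4.1021[hold]; j=5 S=120.7467 intr=0.0000 cont=0.0000 V=0.0000[hold]; j=6 S=140.9354 intr=0.0000 cont=0.0000 V=0.0000[hold]; j=7 S=164.4997 intr=0.0000 cont=0.0000 V=0.0000[hold]; j=8 S=192.0039 intr=0.0000 cont=0.0000 V=0.0000[hold]  S*(8)=88.6310
k=7: j=0 S=60.2176 intr=44.3424 cont=43.5414 V=44.3424[EX]; j=1 S=70.2859 intr=34.2741 cont=33.4731 V=34.2741[EX]; j=2 S=82.0376 intr=22.5224 cont=21.7214 V=22.5224[EX]; j=3 S=95.7543 intr=8.8057 cont=9.5801 V=9.5801[hold]; j=4 S=111.7643 intr=0.0000 cont=1.9109 V=1.9109[hold]; j=5 S=130.4511 intr=0.0000 cont=0.0000 V=0.0000[hold]; j=6 S=152.2624 intr=0.0000 cont=0.0000 V=0.0000[hold]; j=7 S=177.7205 intr=0.0000 cont=0.0000 V=0.0000[hold]  S*(7)=82.0376
k=6: j=0 S=65.0573 intr=39.5027 cont=38.7017 V=39.5027[EX]; j=1 S=75.9348 intr=28.6252 cont=27.8242 V=28.6252[EX]; j=2 S=88.6310 intr=15.9290 cont=15.5357 V=15.9290[EX]; j=3 S=103.4500 intr=1.1100 cont=5.4689 V=5.4689[hold]; j=4 S=120.7467 intr=0.0000 cont=0.8902 V=0.8902[hold]; j=5 S=140.9354 intr=0.0000 cont=0.0000 V=0.0000[hold]; j=6 S=164.4997 intr=0.0000 cont=0.0000 V=0.0000[hold]  S*(6)=88.6310
k=5: j=0 S=70.2859 intr=34.2741 cont=33.4731 V=34.2741[EX]; j=1 S=82.0376 intr=22.5224 cont=21.7214 V=22.5224[EX]; j=2 S=95.7543 intr=8.8057 cont=10.2997 V=10.2997[hold]; j=3 S=111.7643 intr=0.0000 cont=3.0163 V=3.0163[hold]; j=4 S=130.4511 intr=0.0000 cont=0.4147 V=0.4147[hold]; j=5 S=152.2624 intr=0.0000 cont=0.0000 V=0.0000[hold]  S*(5)=82.0376
k=4: j=0 S=75.9348 intr=28.6252 cont=27.8242 V=28.6252[EX]; j=1 S=88.6310 intr=15.9290 cont=15.9146 V=15.9290[EX]; j=2 S=103.4500 intr=1.1100 cont=6.3861 V=6.3861[hold]; j=3 S=120.7467 intr=0.0000 cont=1.6234 V=1.6234[hold]; j=4 S=140.9354 intr=0.0000 cont=0.1932 V=0.1932[hold]  S*(4)=88.6310
k=3: j=0 S=82.0376 intr=22.5224 cont=21.7214 V=22.5224[EX]; j=1 S=95.7543 intr=8.8057 cont=10.7826 V=10.7826[hold]; j=2 S=111.7643 intr=0.0000 cont=3.8296 V=3.8296[hold]; j=3 S=130.4511 intr=0.0000 cont=0.8580 V=0.8580[hold]  S*(3)=82.0376
k=2: j=0 S=88.6310 intr=15.9290 cont=16.1688 V=16.1688[hold]; j=1 S=103.4500 intr=1.1100 cont=7.0393 V=7.0393[hold]; j=2 S=120.7467 intr=0.0000 cont=2.2357 V=2.2357[hold]  S*(2)=-
k=1: j=0 S=95.7543 intr=8.8057 cont=11.2383 V=11.2383[hold]; j=1 S=111.7643 intr=0.0000 cont=4.4563 V=4.4563[hold]  S*(1)=-
k=0: j=0 S=103.4500 intr=1.1100 cont=7.5814 V=7.5814[hold]  S*(0)=-

price = 7.5814
boundary = - - - 82.0376 88.6310 82.0376 88.6310 82.0376 88.6310
tree:
7.5814
11.2383 4.4563
16.1688 7.0393 2.2357
22.5224 10.7826 3.8296 0.8580
28.6252 15.9290 6.3861 1.6234 0.1932
34.2741 22.5224 10.2997 3.0163 0.4147 0.0000
39.5027 28.6252 15.9290 5.4689 0.8902 0.0000 0.0000
44.3424 34.2741 22.5224 9.5801 1.9109 0.0000 0.0000 0.0000
48.8220 39.5027 28.6252 15.9290 4.1021 0.0000 0.0000 0.0000 0.0000
52.9684 44.3424 34.2741 22.5224 8.8057 0.0000 0.0000 0.0000 0.0000 0.0000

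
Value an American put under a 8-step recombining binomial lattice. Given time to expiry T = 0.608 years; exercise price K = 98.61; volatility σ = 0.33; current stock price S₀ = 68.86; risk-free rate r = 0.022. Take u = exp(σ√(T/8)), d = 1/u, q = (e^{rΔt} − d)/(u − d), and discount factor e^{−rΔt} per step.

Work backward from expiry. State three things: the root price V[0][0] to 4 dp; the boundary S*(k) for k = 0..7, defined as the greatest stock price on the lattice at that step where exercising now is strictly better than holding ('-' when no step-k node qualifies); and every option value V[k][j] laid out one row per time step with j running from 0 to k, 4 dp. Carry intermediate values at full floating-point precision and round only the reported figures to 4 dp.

Δt=0.07600, u=1.09524, d=0.91304, q=0.48646, disc=e^(-rΔt)=0.99833
k=8 terminal: V=max(K-S,0) → 65.3526 58.7160 50.7550 41.2053 29.7500 16.0087 0.0000 0.0000 0.0000
k=7: j=0 S=36.4249 intr=62.1851 cont=62.0204 V=62.1851[EX]; j=1 S=43.6936 intr=54.9164 cont=54.7517 V=54.9164[EX]; j=2 S=52.4128 intr=46.1972 cont=46.0324 V=46.1972[EX]; j=3 S=62.8720 intr=35.7380 cont=35.5733 V=35.7380[EX]; j=4 S=75.4183 intr=23.1917 cont=23.0269 V=23.1917[EX]; j=5 S=90.4683 intr=8.1417 cont=8.2075 V=8.2075[hold]; j=6 S=108.5216 intr=0.0000 cont=0.0000 V=0.0000[hold]; j=7 S=130.1774 intr=0.0000 cont=0.0000 V=0.0000[hold]  S*(7)=75.4183
k=6: j=0 S=39.8940 intr=58.7160 cont=58.5512 V=58.7160[EX]; j=1 S=47.8550 intr=50.7550 cont=50.5902 V=50.7550[EX]; j=2 S=57.4047 intr=41.2053 cont=41.0406 V=41.2053[EX]; j=3 S=68.8600 intr=29.7500 cont=29.5853 V=29.7500[EX]; j=4 S=82.6013 intr=16.0087 cont=15.8759 V=16.0087[EX]; j=5 S=99.0846 intr=0.0000 cont=4.2078 V=4.2078[hold]; j=6 S=118.8573 intr=0.0000 cont=0.0000 V=0.0000[hold]  S*(6)=82.6013
k=5: j=0 S=43.6936 intr=54.9164 cont=54.7517 V=54.9164[EX]; j=1 S=52.4128 intr=46.1972 cont=46.0324 V=46.1972[EX]; j=2 S=62.8720 intr=35.7380 cont=35.5733 V=35.7380[EX]; j=3 S=75.4183 intr=23.1917 cont=23.0269 V=23.1917[EX]; j=4 S=90.4683 intr=8.1417 cont=10.2510 V=10.2510[hold]; j=5 S=108.5216 intr=0.0000 cont=2.1573 V=2.1573[hold]  S*(5)=75.4183
k=4: j=0 S=47.8550 intr=50.7550 cont=50.5902 V=50.7550[EX]; j=1 S=57.4047 intr=41.2053 cont=41.0406 V=41.2053[EX]; j=2 S=68.8600 intr=29.7500 cont=29.5853 V=29.7500[EX]; j=3 S=82.6013 intr=16.0087 cont=16.8684 V=16.8684[hold]; j=4 S=99.0846 intr=0.0000 cont=6.3032 V=6.3032[hold]  S*(4)=68.8600
k=3: j=0 S=52.4128 intr=46.1972 cont=46.0324 V=46.1972[EX]; j=1 S=62.8720 intr=35.7380 cont=35.5733 V=35.7380[EX]; j=2 S=75.4183 intr=23.1917 cont=23.4444 V=23.4444[hold]; j=3 S=90.4683 intr=8.1417 cont=11.7093 V=11.7093[hold]  S*(3)=62.8720
k=2: j=0 S=57.4047 intr=41.2053 cont=41.0406 V=41.2053[EX]; j=1 S=68.8600 intr=29.7500 cont=29.7080 V=29.7500[EX]; j=2 S=82.6013 intr=16.0087 cont=17.7062 V=17.7062[hold]  S*(2)=68.8600
k=1: j=0 S=62.8720 intr=35.7380 cont=35.5733 V=35.7380[EX]; j=1 S=75.4183 intr=23.1917 cont=23.8513 V=23.8513[hold]  S*(1)=62.8720
k=0: j=0 S=68.8600 intr=29.7500 cont=29.9056 V=29.9056[hold]  S*(0)=-

price = 29.9056
boundary = - 62.8720 68.8600 62.8720 68.8600 75.4183 82.6013 75.4183
tree:
29.9056
35.7380 23.8513
41.2053 29.7500 17.7062
46.1972 35.7380 23.4444 11.7093
50.7550 41.2053 29.7500 16.8684 6.3032
54.9164 46.1972 35.7380 23.1917 10.2510 2.1573
58.7160 50.7550 41.2053 29.7500 16.0087 4.2078 0.0000
62.1851 54.9164 46.1972 35.7380 23.1917 8.2075 0.0000 0.0000
65.3526 58.7160 50.7550 41.2053 29.7500 16.0087 0.0000 0.0000 0.0000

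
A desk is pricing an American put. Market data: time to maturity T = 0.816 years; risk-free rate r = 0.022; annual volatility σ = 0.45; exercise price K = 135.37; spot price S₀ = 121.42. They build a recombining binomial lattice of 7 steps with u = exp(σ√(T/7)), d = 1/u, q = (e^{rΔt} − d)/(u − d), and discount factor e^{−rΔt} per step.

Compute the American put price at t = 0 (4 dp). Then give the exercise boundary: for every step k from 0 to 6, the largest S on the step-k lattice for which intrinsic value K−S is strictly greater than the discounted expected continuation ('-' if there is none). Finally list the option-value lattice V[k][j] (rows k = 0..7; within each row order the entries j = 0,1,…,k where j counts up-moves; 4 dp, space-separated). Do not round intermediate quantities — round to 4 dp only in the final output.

params: Δt=0.11657 u=1.16607 d=0.85758 q=0.46999 e^(-rΔt)=0.99744
t_7 payoffs: 93.9500 79.0501 58.7904 31.2427 0.0000 0.0000 0.0000 0.0000
t_6: node(6,0) S=48.2988 payoff=87.0712 vs cont=86.7245 → 87.0712 [stop]  node(6,1) S=65.6731 payoff=69.6969 vs cont=69.3502 → 69.6969 [stop]  node(6,2) S=89.2974 payoff=46.0726 vs cont=45.7259 → 46.0726 [stop]  node(6,3) S=121.4200 payoff=13.9500 vs cont=16.5166 → 16.5166 [wait]  node(6,4) S=165.0979 payoff=0.0000 vs cont=0.0000 → 0.0000 [wait]  node(6,5) S=224.4879 payoff=0.0000 vs cont=0.0000 → 0.0000 [wait]  node(6,6) S=305.2419 payoff=0.0000 vs cont=0.0000 → 0.0000 [wait]  ⇒ S*(6)=89.2974
t_5: node(5,0) S=56.3199 payoff=79.0501 vs cont=78.7034 → 79.0501 [stop]  node(5,1) S=76.5796 payoff=58.7904 vs cont=58.4437 → 58.7904 [stop]  node(5,2) S=104.1273 payoff=31.2427 vs cont=32.0992 → 32.0992 [wait]  node(5,3) S=141.5846 payoff=0.0000 vs cont=8.7315 → 8.7315 [wait]  node(5,4) S=192.5162 payoff=0.0000 vs cont=0.0000 → 0.0000 [wait]  node(5,5) S=261.7692 payoff=0.0000 vs cont=0.0000 → 0.0000 [wait]  ⇒ S*(5)=76.5796
t_4: node(4,0) S=65.6731 payoff=69.6969 vs cont=69.3502 → 69.6969 [stop]  node(4,1) S=89.2974 payoff=46.0726 vs cont=46.1274 → 46.1274 [wait]  node(4,2) S=121.4200 payoff=13.9500 vs cont=21.0626 → 21.0626 [wait]  node(4,3) S=165.0979 payoff=0.0000 vs cont=4.6160 → 4.6160 [wait]  node(4,4) S=224.4879 payoff=0.0000 vs cont=0.0000 → 0.0000 [wait]  ⇒ S*(4)=65.6731
t_3: node(3,0) S=76.5796 payoff=58.7904 vs cont=58.4693 → 58.7904 [stop]  node(3,1) S=104.1273 payoff=31.2427 vs cont=34.2592 → 34.2592 [wait]  node(3,2) S=141.5846 payoff=0.0000 vs cont=13.2987 → 13.2987 [wait]  node(3,3) S=192.5162 payoff=0.0000 vs cont=2.4402 → 2.4402 [wait]  ⇒ S*(3)=76.5796
t_2: node(2,0) S=89.2974 payoff=46.0726 vs cont=47.1399 → 47.1399 [wait]  node(2,1) S=121.4200 payoff=13.9500 vs cont=24.3455 → 24.3455 [wait]  node(2,2) S=165.0979 payoff=0.0000 vs cont=8.1744 → 8.1744 [wait]  ⇒ S*(2)=-
t_1: node(1,0) S=104.1273 payoff=31.2427 vs cont=36.3335 → 36.3335 [wait]  node(1,1) S=141.5846 payoff=0.0000 vs cont=16.7023 → 16.7023 [wait]  ⇒ S*(1)=-
t_0: node(0,0) S=121.4200 payoff=13.9500 vs cont=27.0376 → 27.0376 [wait]  ⇒ S*(0)=-

price = 27.0376
boundary = - - - 76.5796 65.6731 76.5796 89.2974
tree:
27.0376
36.3335 16.7023
47.1399 24.3455 8.1744
58.7904 34.2592 13.2987 2.4402
69.6969 46.1274 21.0626 4.6160 0.0000
79.0501 58.7904 32.0992 8.7315 0.0000 0.0000
87.0712 69.6969 46.0726 16.5166 0.0000 0.0000 0.0000
93.9500 79.0501 58.7904 31.2427 0.0000 0.0000 0.0000 0.0000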